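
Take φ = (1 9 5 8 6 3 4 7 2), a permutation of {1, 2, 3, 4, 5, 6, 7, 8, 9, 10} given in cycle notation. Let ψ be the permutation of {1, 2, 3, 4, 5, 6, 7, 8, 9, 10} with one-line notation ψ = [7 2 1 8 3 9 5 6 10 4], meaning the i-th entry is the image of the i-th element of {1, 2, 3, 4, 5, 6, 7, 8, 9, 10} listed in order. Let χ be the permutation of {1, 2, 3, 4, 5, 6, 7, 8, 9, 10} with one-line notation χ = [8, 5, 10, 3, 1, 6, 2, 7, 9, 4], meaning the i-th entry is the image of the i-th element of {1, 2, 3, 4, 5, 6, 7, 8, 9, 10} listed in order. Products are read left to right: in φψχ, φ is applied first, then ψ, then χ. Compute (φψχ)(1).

Chase 1: φ(1) = 9; ψ(9) = 10; χ(10) = 4. Hence (φψχ)(1) = 4.

4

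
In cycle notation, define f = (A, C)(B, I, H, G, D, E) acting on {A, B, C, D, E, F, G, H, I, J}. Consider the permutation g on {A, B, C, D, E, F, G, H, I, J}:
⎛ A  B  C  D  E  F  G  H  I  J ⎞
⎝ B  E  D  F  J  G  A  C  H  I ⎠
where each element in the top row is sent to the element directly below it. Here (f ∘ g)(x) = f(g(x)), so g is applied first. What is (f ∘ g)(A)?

(f ∘ g)(A) = f(g(A)). g(A) = B, then f(B) = I. So (f ∘ g)(A) = I.

I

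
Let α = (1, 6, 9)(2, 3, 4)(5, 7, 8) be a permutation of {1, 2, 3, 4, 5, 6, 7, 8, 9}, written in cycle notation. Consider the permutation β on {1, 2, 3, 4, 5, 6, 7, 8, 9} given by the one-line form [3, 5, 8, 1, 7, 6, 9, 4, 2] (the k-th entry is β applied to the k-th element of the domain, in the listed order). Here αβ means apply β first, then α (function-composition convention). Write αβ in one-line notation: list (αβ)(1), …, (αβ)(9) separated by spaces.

(αβ)(x) = α(β(x)). Computing each image: α(β(1)) = α(3) = 4, α(β(2)) = α(5) = 7, α(β(3)) = α(8) = 5, α(β(4)) = α(1) = 6, α(β(5)) = α(7) = 8, α(β(6)) = α(6) = 9, α(β(7)) = α(9) = 1, α(β(8)) = α(4) = 2, α(β(9)) = α(2) = 3.
Hence αβ = [4 7 5 6 8 9 1 2 3].

4 7 5 6 8 9 1 2 3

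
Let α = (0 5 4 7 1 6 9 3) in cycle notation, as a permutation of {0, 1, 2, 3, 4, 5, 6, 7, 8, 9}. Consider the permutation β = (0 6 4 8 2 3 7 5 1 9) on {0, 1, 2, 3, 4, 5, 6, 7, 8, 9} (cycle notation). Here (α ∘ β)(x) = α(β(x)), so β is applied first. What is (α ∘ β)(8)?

(α ∘ β)(8) = α(β(8)). β(8) = 2, then α(2) = 2. So (α ∘ β)(8) = 2.

2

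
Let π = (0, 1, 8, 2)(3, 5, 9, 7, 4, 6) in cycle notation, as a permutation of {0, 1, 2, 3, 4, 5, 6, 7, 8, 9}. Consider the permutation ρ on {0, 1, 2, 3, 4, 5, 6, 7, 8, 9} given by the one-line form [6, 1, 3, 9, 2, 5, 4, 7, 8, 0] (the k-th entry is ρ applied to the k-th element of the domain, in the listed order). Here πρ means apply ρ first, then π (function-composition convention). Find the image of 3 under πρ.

(πρ)(3) = π(ρ(3)). ρ(3) = 9, then π(9) = 7. So (πρ)(3) = 7.

7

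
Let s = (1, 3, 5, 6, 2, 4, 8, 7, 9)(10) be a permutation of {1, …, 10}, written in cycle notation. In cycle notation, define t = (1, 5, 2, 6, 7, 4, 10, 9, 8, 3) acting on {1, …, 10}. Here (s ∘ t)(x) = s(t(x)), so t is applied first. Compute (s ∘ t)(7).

8

First apply t: t(7) = 4, then s(4) = 8. Thus (s ∘ t)(7) = 8.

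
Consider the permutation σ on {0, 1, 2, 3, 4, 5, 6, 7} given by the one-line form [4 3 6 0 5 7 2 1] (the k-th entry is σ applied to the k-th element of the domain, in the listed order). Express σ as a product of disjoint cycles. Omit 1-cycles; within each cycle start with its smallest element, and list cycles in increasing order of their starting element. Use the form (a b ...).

(0 4 5 7 1 3)(2 6)

Start at 0 and follow images: 0 → 4 → 5 → 7 → 1 → 3 → 0, giving the cycle (0 4 5 7 1 3).
Repeating from the next unused element and collecting all non-trivial cycles gives (0 4 5 7 1 3)(2 6).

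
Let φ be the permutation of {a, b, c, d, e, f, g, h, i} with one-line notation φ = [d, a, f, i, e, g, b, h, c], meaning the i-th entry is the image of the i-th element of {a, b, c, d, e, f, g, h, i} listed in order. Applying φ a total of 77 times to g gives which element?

g

Tracing g → b → … returns to g after 7 steps, so g lies in a 7-cycle (a d i c f g b).
Powers repeat with period 7 on this cycle, and 77 mod 7 = 0, so φ^77(g) = φ^0(g).
So φ^77(g) = g.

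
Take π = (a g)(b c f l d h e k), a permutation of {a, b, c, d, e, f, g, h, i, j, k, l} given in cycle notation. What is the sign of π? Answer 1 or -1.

1

The cycle lengths are 8, 2, 1, 1.
A cycle of length ℓ contributes ℓ−1 transpositions, so π is a product of 7 + 1 = 8 transpositions — even.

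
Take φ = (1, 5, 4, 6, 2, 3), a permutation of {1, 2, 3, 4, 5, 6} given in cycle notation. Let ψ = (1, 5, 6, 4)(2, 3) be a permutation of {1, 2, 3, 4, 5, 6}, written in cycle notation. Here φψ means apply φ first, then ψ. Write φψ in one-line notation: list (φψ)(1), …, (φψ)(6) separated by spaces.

6 2 5 4 1 3

For each element, apply φ then ψ: 1 → 5 → 6; 2 → 3 → 2; 3 → 1 → 5; 4 → 6 → 4; 5 → 4 → 1; 6 → 2 → 3.
So φψ in one-line form is 6 2 5 4 1 3.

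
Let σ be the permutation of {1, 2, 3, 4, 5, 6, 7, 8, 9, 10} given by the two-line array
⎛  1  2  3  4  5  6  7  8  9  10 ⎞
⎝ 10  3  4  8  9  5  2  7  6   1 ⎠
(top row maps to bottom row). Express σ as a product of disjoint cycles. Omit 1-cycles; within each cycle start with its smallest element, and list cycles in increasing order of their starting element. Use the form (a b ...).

Iterating σ from 1 gives 1 → 10 → 1; that is the 2-cycle (1 10).
Repeating from the next unused element and collecting all non-trivial cycles gives (1 10)(2 3 4 8 7)(5 9 6).

(1 10)(2 3 4 8 7)(5 9 6)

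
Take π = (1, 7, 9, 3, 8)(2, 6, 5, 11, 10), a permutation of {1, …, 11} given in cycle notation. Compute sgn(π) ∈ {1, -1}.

The cycle lengths are 5, 5, 1.
A cycle of length ℓ contributes ℓ−1 transpositions, so π is a product of 4 + 4 = 8 transpositions — even.

1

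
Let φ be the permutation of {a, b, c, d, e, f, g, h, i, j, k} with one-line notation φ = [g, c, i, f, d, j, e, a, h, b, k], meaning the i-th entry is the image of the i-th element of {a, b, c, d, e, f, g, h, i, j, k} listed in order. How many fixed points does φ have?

1

The fixed points (elements with φ(x) = x) are {k}, so there is 1.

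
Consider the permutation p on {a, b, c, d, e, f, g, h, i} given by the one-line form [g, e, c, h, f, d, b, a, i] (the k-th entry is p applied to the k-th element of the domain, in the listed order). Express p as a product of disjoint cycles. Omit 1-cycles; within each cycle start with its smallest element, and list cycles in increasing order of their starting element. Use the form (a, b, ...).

From a: a → g → b → e → f → d → h → a, closing the cycle (a, g, b, e, f, d, h).
Repeating from the next unused element and collecting all non-trivial cycles gives (a, g, b, e, f, d, h).

(a, g, b, e, f, d, h)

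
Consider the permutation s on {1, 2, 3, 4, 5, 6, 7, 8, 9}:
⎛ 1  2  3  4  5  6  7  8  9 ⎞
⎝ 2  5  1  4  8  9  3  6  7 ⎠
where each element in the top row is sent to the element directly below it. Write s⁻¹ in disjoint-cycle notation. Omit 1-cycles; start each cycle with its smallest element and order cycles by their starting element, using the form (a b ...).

First write s in disjoint cycles: (1 2 5 8 6 9 7 3).
The inverse reverses every cycle; in canonical form, s⁻¹ = (1 3 7 9 6 8 5 2).

(1 3 7 9 6 8 5 2)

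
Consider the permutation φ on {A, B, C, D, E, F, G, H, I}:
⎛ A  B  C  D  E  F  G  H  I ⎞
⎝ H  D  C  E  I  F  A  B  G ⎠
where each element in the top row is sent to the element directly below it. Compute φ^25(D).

A

Tracing D → E → … returns to D after 7 steps, so D lies in a 7-cycle (A H B D E I G).
Powers repeat with period 7 on this cycle, and 25 mod 7 = 4, so φ^25(D) = φ^4(D).
Stepping 4 places around the cycle: D → E → I → G → A.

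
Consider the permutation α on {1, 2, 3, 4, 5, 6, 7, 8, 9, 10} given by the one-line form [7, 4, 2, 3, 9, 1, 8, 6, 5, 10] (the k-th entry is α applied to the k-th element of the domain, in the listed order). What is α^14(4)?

Tracing 4 → 3 → … returns to 4 after 3 steps, so 4 lies in a 3-cycle (2, 4, 3).
Since the cycle has length 3, α^14 acts on it the same as α^2 (14 mod 3 = 2).
Stepping 2 places around the cycle: 4 → 3 → 2.

2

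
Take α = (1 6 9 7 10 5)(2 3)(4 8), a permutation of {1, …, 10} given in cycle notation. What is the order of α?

6

The disjoint cycles have lengths 6, 2, 2.
The order is lcm(6, 2, 2) = 6.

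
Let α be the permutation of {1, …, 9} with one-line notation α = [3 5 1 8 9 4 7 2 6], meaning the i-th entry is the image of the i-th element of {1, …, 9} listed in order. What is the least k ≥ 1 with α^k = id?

6

The disjoint-cycle form of α has cycle lengths 6, 2, 1.
Since disjoint cycles commute, ord(α) = lcm(6, 2) = 6.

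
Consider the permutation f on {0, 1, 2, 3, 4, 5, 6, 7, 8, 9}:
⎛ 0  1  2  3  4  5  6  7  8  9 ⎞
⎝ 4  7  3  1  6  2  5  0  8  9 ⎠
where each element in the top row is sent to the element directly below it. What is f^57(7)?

0

Tracing 7 → 0 → … returns to 7 after 8 steps, so 7 lies in an 8-cycle (0, 4, 6, 5, 2, 3, 1, 7).
Since the cycle has length 8, f^57 acts on it the same as f^1 (57 mod 8 = 1).
Advancing 1 step from 7: 7 → 0.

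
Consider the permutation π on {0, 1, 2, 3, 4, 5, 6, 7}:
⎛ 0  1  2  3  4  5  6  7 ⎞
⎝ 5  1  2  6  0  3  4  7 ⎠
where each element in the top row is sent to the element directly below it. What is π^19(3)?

Tracing 3 → 6 → … returns to 3 after 5 steps, so 3 lies in a 5-cycle (0 5 3 6 4).
On a 5-cycle, π^5 is the identity, so π^19 = π^4 there (19 ≡ 4 mod 5).
Advancing 4 steps from 3: 3 → 6 → 4 → 0 → 5.

5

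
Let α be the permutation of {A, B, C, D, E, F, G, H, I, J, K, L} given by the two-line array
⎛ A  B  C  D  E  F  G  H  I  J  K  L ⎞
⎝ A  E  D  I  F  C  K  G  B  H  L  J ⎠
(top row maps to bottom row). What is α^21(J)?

H

Tracing J → H → … returns to J after 5 steps, so J lies in a 5-cycle (G, K, L, J, H).
Since the cycle has length 5, α^21 acts on it the same as α^1 (21 mod 5 = 1).
Advancing 1 step from J: J → H.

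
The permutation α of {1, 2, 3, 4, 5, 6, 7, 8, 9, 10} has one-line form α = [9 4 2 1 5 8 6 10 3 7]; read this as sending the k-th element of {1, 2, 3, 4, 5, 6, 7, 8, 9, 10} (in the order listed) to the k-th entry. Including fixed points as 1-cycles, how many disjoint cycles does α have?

3

The cycle decomposition is (1, 9, 3, 2, 4)(5)(6, 8, 10, 7), which has 3 cycles (counting 1-cycles).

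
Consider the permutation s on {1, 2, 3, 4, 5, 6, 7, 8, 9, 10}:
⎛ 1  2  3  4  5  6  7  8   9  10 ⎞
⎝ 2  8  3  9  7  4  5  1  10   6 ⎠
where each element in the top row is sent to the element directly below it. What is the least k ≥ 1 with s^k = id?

Writing s as disjoint cycles, the cycle lengths are 4, 3, 2, 1.
The order is lcm(4, 3, 2) = 12.

12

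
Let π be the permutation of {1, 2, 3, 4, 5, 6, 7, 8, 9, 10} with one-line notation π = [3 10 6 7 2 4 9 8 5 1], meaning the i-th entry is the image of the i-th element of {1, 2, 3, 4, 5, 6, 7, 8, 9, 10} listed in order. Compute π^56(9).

2

Tracing 9 → 5 → … returns to 9 after 9 steps, so 9 lies in a 9-cycle (1 3 6 4 7 9 5 2 10).
Since the cycle has length 9, π^56 acts on it the same as π^2 (56 mod 9 = 2).
Stepping 2 places around the cycle: 9 → 5 → 2.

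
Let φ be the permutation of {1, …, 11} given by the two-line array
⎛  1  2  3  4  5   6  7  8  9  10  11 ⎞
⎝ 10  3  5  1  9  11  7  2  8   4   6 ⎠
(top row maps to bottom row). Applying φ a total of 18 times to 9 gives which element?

3

Tracing 9 → 8 → … returns to 9 after 5 steps, so 9 lies in a 5-cycle (2, 3, 5, 9, 8).
Since the cycle has length 5, φ^18 acts on it the same as φ^3 (18 mod 5 = 3).
Stepping 3 places around the cycle: 9 → 8 → 2 → 3.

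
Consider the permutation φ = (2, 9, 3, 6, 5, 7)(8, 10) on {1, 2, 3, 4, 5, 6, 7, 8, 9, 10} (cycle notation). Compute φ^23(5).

6

5 lies in the 6-cycle (2, 9, 3, 6, 5, 7).
On a 6-cycle, φ^6 is the identity, so φ^23 = φ^5 there (23 ≡ 5 mod 6).
Advancing 5 steps from 5: 5 → 7 → 2 → 9 → 3 → 6.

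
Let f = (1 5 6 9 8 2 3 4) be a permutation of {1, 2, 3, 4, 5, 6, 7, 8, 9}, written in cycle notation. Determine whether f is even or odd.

The cycle lengths are 8, 1.
A cycle of length ℓ contributes ℓ−1 transpositions, so f is a product of 7 transpositions — odd.

odd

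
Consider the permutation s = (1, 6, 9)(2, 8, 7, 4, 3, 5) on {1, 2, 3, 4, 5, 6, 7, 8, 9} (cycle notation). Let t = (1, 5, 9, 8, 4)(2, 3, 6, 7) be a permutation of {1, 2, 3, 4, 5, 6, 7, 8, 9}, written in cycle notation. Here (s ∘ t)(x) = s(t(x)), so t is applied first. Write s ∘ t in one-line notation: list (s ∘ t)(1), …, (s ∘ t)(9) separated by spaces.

For each element, apply t then s: 1 → 5 → 2; 2 → 3 → 5; 3 → 6 → 9; 4 → 1 → 6; 5 → 9 → 1; 6 → 7 → 4; 7 → 2 → 8; 8 → 4 → 3; 9 → 8 → 7.
So s ∘ t in one-line form is 2 5 9 6 1 4 8 3 7.

2 5 9 6 1 4 8 3 7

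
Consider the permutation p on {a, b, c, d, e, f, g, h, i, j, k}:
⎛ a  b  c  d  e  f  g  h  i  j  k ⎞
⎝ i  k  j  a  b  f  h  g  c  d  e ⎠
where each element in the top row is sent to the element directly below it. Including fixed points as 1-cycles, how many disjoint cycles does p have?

4

The cycle decomposition is (a, i, c, j, d)(b, k, e)(f)(g, h), which has 4 cycles (counting 1-cycles).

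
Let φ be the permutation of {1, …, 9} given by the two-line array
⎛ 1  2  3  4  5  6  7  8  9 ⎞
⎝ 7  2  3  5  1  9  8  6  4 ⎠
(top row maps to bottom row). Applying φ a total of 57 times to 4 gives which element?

Tracing 4 → 5 → … returns to 4 after 7 steps, so 4 lies in a 7-cycle (1, 7, 8, 6, 9, 4, 5).
On a 7-cycle, φ^7 is the identity, so φ^57 = φ^1 there (57 ≡ 1 mod 7).
Advancing 1 step from 4: 4 → 5.

5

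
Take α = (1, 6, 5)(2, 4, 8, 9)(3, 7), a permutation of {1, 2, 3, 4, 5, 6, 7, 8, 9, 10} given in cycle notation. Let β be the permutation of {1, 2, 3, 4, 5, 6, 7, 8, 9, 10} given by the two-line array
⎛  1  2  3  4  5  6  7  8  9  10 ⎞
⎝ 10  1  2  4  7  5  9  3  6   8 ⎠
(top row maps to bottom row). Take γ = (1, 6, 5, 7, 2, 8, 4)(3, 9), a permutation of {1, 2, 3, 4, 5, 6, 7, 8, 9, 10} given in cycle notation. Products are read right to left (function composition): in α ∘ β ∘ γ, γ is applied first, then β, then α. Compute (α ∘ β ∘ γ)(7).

(α ∘ β ∘ γ)(7) = α(β(γ(7))). γ(7) = 2, then β(2) = 1, then α(1) = 6, so the result is 6.

6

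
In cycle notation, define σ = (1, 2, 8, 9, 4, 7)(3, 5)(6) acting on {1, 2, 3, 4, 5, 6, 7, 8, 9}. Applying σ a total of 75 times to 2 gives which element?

4

2 lies in the 6-cycle (1, 2, 8, 9, 4, 7).
Powers repeat with period 6 on this cycle, and 75 mod 6 = 3, so σ^75(2) = σ^3(2).
Stepping 3 places around the cycle: 2 → 8 → 9 → 4.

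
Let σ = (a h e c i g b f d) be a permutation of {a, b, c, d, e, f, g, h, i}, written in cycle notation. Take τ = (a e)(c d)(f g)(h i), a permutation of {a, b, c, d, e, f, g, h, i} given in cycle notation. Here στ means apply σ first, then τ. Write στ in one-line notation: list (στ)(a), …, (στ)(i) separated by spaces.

i g h e d c b a f

Chase each element through σ then τ: a → h → i; b → f → g; c → i → h; d → a → e; e → c → d; f → d → c; g → b → b; h → e → a; i → g → f.
So στ in one-line form is i g h e d c b a f.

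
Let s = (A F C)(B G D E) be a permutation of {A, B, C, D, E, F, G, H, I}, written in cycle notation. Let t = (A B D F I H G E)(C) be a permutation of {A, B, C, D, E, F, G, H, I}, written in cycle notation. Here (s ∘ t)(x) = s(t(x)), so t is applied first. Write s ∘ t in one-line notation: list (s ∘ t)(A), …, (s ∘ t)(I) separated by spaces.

For each element, apply t then s: A → B → G; B → D → E; C → C → A; D → F → C; E → A → F; F → I → I; G → E → B; H → G → D; I → H → H.
So s ∘ t in one-line form is G E A C F I B D H.

G E A C F I B D H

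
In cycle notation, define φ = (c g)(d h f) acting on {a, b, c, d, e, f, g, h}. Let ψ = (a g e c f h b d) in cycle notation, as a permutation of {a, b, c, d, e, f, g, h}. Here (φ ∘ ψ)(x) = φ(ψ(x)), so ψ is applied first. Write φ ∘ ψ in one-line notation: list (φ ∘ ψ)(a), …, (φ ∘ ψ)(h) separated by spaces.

(φ ∘ ψ)(x) = φ(ψ(x)). Computing each image: φ(ψ(a)) = φ(g) = c, φ(ψ(b)) = φ(d) = h, φ(ψ(c)) = φ(f) = d, φ(ψ(d)) = φ(a) = a, φ(ψ(e)) = φ(c) = g, φ(ψ(f)) = φ(h) = f, φ(ψ(g)) = φ(e) = e, φ(ψ(h)) = φ(b) = b.
Hence φ ∘ ψ = [c h d a g f e b].

c h d a g f e b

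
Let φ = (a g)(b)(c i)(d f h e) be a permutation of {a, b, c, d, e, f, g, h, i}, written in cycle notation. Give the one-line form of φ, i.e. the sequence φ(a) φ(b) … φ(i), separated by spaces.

Image by image: a→g, b→b, c→i, d→f, e→d, f→h, g→a, h→e, i→c.
So the one-line form is g b i f d h a e c.

g b i f d h a e c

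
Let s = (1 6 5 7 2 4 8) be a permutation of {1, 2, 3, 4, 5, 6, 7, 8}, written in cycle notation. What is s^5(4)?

4 lies in the 7-cycle (1 6 5 7 2 4 8).
Advancing 5 steps from 4: 4 → 8 → 1 → 6 → 5 → 7.

7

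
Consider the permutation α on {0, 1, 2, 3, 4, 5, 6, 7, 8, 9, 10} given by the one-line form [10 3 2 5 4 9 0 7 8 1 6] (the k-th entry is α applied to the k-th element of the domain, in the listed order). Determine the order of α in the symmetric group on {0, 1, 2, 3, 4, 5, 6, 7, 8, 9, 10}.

12

Writing α as disjoint cycles, the cycle lengths are 4, 3, 1, 1, 1, 1.
Since disjoint cycles commute, ord(α) = lcm(4, 3) = 12.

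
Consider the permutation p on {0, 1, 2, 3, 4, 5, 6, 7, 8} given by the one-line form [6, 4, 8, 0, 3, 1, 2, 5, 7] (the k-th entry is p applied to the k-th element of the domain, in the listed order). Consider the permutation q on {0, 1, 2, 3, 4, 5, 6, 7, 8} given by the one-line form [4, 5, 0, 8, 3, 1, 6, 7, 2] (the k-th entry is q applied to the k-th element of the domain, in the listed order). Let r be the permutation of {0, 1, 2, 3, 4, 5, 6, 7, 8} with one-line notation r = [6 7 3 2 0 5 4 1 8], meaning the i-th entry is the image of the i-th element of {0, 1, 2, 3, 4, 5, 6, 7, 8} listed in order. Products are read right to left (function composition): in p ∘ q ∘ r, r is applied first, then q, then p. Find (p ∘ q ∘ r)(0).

2

Chase 0: r(0) = 6; q(6) = 6; p(6) = 2. Hence (p ∘ q ∘ r)(0) = 2.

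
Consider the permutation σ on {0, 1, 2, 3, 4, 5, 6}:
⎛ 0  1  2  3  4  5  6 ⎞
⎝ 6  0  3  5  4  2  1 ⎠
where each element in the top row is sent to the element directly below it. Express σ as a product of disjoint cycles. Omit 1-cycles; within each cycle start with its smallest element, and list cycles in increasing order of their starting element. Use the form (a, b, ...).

From 0: 0 → 6 → 1 → 0, closing the cycle (0, 6, 1).
Repeating from the next unused element and collecting all non-trivial cycles gives (0, 6, 1)(2, 3, 5).

(0, 6, 1)(2, 3, 5)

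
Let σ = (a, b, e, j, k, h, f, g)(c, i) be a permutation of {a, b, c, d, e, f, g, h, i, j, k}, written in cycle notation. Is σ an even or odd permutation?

The cycle lengths are 8, 2, 1.
A cycle is odd iff its length is even; σ has 2 even-length cycles, so sgn(σ) = (−1)^2 and σ is even.

even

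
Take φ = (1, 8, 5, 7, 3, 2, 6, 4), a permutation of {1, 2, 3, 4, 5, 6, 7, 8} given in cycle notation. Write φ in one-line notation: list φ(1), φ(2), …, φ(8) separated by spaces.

8 6 2 1 7 4 3 5

Image by image: 1→8, 2→6, 3→2, 4→1, 5→7, 6→4, 7→3, 8→5.
Listing these in domain order gives 8 6 2 1 7 4 3 5.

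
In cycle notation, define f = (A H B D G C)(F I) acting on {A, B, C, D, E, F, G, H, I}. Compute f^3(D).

D lies in the 6-cycle (A H B D G C).
Advancing 3 steps from D: D → G → C → A.

A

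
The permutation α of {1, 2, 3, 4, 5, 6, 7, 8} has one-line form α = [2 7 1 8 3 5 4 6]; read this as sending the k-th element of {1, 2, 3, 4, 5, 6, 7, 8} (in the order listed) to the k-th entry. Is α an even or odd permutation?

In disjoint-cycle form the cycle lengths are 8.
A cycle of length ℓ contributes ℓ−1 transpositions, so α is a product of 7 transpositions — odd.

odd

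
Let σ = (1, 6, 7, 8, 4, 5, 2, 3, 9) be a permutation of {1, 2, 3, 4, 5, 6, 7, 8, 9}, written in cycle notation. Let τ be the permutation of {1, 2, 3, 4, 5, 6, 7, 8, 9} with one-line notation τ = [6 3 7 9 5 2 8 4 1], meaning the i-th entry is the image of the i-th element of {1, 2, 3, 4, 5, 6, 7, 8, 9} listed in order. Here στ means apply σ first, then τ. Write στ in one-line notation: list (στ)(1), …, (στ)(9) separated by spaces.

2 7 1 5 3 8 4 9 6

For each element, apply σ then τ: 1 → 6 → 2; 2 → 3 → 7; 3 → 9 → 1; 4 → 5 → 5; 5 → 2 → 3; 6 → 7 → 8; 7 → 8 → 4; 8 → 4 → 9; 9 → 1 → 6.
Collecting the images, στ = [2 7 1 5 3 8 4 9 6].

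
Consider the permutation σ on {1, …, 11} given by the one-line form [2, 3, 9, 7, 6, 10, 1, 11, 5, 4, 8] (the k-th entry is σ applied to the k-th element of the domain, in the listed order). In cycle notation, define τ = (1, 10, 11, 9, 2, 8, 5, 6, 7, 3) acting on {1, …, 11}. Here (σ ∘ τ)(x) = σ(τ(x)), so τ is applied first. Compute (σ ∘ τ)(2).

τ(2) = 8, then σ(8) = 11; composing gives (σ ∘ τ)(2) = 11.

11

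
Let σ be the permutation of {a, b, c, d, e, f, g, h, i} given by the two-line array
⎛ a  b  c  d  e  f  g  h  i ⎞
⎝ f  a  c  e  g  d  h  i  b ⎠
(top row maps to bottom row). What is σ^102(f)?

Tracing f → d → … returns to f after 8 steps, so f lies in an 8-cycle (a f d e g h i b).
On an 8-cycle, σ^8 is the identity, so σ^102 = σ^6 there (102 ≡ 6 mod 8).
Stepping 6 places around the cycle: f → d → e → g → h → i → b.

b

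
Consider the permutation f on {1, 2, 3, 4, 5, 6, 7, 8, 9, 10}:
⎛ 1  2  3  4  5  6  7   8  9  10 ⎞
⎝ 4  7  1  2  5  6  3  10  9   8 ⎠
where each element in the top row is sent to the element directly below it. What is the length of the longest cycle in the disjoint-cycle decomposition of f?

Decomposing into disjoint cycles gives (1, 4, 2, 7, 3)(8, 10); the longest has length 5.

5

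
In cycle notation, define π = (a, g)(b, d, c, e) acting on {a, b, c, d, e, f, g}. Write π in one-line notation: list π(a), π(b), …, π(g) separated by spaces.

g d e c b f a

Reading each image from the cycles: a↦g, b↦d, c↦e, d↦c, e↦b, f↦f, g↦a.
So the one-line form is g d e c b f a.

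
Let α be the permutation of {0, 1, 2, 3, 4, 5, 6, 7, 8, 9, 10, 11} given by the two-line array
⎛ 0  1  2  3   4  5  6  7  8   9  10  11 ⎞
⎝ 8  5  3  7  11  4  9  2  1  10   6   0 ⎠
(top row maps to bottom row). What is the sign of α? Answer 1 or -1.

-1

In disjoint-cycle form the cycle lengths are 6, 3, 3.
A cycle is odd iff its length is even; α has 1 even-length cycle, so sgn(α) = (−1)^1 and α is odd.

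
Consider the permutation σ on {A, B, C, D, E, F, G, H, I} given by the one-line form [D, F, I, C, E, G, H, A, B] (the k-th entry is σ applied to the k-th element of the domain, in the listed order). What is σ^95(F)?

B

Tracing F → G → … returns to F after 8 steps, so F lies in an 8-cycle (A, D, C, I, B, F, G, H).
Powers repeat with period 8 on this cycle, and 95 mod 8 = 7, so σ^95(F) = σ^7(F).
Stepping 7 places around the cycle: F → G → H → A → D → C → I → B.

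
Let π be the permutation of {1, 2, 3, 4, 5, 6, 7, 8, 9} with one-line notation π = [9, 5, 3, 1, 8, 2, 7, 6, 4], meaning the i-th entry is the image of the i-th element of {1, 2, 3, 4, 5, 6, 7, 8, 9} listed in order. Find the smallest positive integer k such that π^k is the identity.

The disjoint-cycle form of π has cycle lengths 4, 3, 1, 1.
The order of π is the least common multiple of its cycle lengths: lcm(4, 3) = 12.

12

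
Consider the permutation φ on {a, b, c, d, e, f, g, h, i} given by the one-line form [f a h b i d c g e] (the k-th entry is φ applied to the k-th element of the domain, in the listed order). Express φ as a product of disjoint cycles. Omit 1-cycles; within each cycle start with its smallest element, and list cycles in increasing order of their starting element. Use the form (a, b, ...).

From a: a → f → d → b → a, closing the cycle (a, f, d, b).
Repeating from the next unused element and collecting all non-trivial cycles gives (a, f, d, b)(c, h, g)(e, i).

(a, f, d, b)(c, h, g)(e, i)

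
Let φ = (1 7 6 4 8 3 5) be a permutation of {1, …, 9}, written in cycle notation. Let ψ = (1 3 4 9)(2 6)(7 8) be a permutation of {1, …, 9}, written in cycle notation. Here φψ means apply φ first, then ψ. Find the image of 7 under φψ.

First apply φ: φ(7) = 6, then ψ(6) = 2. Thus (φψ)(7) = 2.

2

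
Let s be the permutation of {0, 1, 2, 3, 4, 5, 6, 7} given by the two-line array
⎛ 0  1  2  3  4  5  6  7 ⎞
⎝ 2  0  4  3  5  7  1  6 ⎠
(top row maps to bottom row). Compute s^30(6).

Tracing 6 → 1 → … returns to 6 after 7 steps, so 6 lies in a 7-cycle (0, 2, 4, 5, 7, 6, 1).
Powers repeat with period 7 on this cycle, and 30 mod 7 = 2, so s^30(6) = s^2(6).
Advancing 2 steps from 6: 6 → 1 → 0.

0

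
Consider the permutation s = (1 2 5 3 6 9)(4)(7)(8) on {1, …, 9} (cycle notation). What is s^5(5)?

5 lies in the 6-cycle (1 2 5 3 6 9).
Stepping 5 places around the cycle: 5 → 3 → 6 → 9 → 1 → 2.

2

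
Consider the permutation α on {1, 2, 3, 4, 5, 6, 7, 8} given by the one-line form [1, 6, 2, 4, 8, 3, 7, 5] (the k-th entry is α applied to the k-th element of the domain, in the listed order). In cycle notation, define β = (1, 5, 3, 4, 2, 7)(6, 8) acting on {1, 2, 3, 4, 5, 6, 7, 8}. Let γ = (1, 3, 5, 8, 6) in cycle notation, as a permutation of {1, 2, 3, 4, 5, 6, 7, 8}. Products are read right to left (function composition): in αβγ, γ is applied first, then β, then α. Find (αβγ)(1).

Apply the permutations in order: γ(1) = 3, then β(3) = 4, then α(4) = 4. So (αβγ)(1) = 4.

4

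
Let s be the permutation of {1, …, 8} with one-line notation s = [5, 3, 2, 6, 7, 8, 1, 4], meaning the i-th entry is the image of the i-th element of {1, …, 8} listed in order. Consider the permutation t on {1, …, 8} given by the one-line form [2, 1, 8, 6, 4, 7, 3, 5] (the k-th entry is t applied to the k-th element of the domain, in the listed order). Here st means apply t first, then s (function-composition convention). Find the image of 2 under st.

5

(st)(2) = s(t(2)). t(2) = 1, then s(1) = 5. So (st)(2) = 5.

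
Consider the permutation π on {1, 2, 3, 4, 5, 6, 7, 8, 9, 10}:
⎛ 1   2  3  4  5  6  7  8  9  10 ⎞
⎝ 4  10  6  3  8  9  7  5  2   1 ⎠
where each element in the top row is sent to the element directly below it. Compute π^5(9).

Tracing 9 → 2 → … returns to 9 after 7 steps, so 9 lies in a 7-cycle (1 4 3 6 9 2 10).
Advancing 5 steps from 9: 9 → 2 → 10 → 1 → 4 → 3.

3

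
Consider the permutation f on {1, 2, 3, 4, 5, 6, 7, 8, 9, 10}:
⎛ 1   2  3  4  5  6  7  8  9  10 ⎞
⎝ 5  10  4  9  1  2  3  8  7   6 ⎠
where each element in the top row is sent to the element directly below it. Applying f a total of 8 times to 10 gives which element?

Tracing 10 → 6 → … returns to 10 after 3 steps, so 10 lies in a 3-cycle (2 10 6).
Since the cycle has length 3, f^8 acts on it the same as f^2 (8 mod 3 = 2).
Stepping 2 places around the cycle: 10 → 6 → 2.

2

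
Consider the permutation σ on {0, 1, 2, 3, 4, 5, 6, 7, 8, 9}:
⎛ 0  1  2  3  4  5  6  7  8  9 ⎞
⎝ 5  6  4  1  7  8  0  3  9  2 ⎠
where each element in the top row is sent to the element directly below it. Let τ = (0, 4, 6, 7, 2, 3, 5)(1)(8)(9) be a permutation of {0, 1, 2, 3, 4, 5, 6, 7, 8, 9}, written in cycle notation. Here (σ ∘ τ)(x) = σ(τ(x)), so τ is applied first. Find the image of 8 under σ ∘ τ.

(σ ∘ τ)(8) = σ(τ(8)). τ(8) = 8, then σ(8) = 9. So (σ ∘ τ)(8) = 9.

9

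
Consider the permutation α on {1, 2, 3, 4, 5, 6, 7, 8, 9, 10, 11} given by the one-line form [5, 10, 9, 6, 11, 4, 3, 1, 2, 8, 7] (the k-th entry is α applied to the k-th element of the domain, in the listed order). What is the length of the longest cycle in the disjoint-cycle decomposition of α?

9

Decomposing into disjoint cycles gives (1 5 11 7 3 9 2 10 8)(4 6); the longest has length 9.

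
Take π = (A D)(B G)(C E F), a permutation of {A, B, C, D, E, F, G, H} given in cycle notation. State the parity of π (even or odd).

The cycle lengths are 3, 2, 2, 1.
A cycle is odd iff its length is even; π has 2 even-length cycles, so sgn(π) = (−1)^2 and π is even.

even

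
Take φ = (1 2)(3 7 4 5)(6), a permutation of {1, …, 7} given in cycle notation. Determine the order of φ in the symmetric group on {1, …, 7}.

4

The disjoint cycles have lengths 4, 2, 1.
Since disjoint cycles commute, ord(φ) = lcm(4, 2) = 4.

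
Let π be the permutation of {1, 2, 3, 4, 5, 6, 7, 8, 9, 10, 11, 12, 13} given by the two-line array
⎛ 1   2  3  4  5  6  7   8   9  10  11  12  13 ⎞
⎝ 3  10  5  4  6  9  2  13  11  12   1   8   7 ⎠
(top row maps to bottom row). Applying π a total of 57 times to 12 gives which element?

Tracing 12 → 8 → … returns to 12 after 6 steps, so 12 lies in a 6-cycle (2 10 12 8 13 7).
On a 6-cycle, π^6 is the identity, so π^57 = π^3 there (57 ≡ 3 mod 6).
Advancing 3 steps from 12: 12 → 8 → 13 → 7.

7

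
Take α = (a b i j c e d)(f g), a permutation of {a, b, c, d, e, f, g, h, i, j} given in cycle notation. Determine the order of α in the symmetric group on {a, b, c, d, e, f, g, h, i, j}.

14

The disjoint cycles have lengths 7, 2, 1.
Since disjoint cycles commute, ord(α) = lcm(7, 2) = 14.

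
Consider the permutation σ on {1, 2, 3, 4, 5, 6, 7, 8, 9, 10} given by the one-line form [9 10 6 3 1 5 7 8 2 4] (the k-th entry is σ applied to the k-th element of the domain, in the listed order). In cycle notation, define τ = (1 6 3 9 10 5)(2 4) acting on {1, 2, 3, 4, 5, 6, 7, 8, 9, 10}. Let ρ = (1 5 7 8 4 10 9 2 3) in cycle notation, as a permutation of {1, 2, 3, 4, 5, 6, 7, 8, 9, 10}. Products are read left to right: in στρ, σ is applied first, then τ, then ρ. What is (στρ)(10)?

3

Apply the permutations in order: σ(10) = 4, then τ(4) = 2, then ρ(2) = 3. So (στρ)(10) = 3.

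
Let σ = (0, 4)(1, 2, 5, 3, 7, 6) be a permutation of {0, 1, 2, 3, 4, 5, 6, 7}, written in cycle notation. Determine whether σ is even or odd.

The cycle lengths are 6, 2.
A cycle is odd iff its length is even; σ has 2 even-length cycles, so sgn(σ) = (−1)^2 and σ is even.

even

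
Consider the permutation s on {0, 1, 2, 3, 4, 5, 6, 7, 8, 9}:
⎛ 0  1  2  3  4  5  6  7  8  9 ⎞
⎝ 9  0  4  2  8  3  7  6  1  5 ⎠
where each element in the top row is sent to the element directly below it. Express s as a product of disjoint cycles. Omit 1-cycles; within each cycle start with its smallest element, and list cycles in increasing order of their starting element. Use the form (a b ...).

Iterating s from 0 gives 0 → 9 → 5 → 3 → 2 → 4 → 8 → 1 → 0; that is the 8-cycle (0 9 5 3 2 4 8 1).
Repeating from the next unused element and collecting all non-trivial cycles gives (0 9 5 3 2 4 8 1)(6 7).

(0 9 5 3 2 4 8 1)(6 7)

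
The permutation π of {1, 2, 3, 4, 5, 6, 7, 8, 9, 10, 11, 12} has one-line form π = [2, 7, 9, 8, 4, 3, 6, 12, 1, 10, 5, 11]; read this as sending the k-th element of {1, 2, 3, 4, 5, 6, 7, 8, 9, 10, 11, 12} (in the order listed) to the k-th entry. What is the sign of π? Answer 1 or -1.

-1

In disjoint-cycle form the cycle lengths are 6, 5, 1.
A cycle of length ℓ contributes ℓ−1 transpositions, so π is a product of 5 + 4 = 9 transpositions — odd.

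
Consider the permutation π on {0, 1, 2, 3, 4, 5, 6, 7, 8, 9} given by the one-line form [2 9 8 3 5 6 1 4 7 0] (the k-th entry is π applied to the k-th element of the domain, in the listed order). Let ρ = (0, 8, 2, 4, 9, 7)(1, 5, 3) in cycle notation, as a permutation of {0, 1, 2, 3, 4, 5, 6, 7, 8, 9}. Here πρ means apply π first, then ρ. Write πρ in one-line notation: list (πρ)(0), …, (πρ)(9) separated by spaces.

(πρ)(x) = ρ(π(x)). Computing each image: ρ(π(0)) = ρ(2) = 4, ρ(π(1)) = ρ(9) = 7, ρ(π(2)) = ρ(8) = 2, ρ(π(3)) = ρ(3) = 1, ρ(π(4)) = ρ(5) = 3, ρ(π(5)) = ρ(6) = 6, ρ(π(6)) = ρ(1) = 5, ρ(π(7)) = ρ(4) = 9, ρ(π(8)) = ρ(7) = 0, ρ(π(9)) = ρ(0) = 8.
Hence πρ = [4 7 2 1 3 6 5 9 0 8].

4 7 2 1 3 6 5 9 0 8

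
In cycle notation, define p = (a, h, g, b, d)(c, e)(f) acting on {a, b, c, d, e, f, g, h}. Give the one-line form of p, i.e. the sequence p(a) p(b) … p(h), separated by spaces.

Image by image: a↦h, b↦d, c↦e, d↦a, e↦c, f↦f, g↦b, h↦g.
Listing these in domain order gives h d e a c f b g.

h d e a c f b g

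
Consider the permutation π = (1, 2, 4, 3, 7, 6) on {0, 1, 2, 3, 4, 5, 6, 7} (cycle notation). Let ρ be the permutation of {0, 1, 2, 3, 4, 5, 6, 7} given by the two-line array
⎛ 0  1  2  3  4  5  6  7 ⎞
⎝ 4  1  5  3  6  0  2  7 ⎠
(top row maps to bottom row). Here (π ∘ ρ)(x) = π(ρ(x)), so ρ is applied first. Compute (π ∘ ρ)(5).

0

ρ(5) = 0, then π(0) = 0; composing gives (π ∘ ρ)(5) = 0.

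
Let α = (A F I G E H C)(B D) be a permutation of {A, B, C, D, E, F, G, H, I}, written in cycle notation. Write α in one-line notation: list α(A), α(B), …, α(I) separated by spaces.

F D A B H I E C G

Each element maps to the next entry in its cycle (wrapping to the front): A→F, B→D, C→A, D→B, E→H, F→I, G→E, H→C, I→G.
Listing these in domain order gives F D A B H I E C G.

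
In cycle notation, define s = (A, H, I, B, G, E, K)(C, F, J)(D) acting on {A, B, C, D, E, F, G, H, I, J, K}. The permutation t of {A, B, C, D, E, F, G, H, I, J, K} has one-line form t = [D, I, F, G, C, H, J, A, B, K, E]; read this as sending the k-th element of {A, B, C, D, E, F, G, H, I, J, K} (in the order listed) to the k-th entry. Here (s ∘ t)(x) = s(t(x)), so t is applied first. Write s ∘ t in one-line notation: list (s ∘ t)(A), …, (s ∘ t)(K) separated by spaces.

D B J E F I C H G A K

(s ∘ t)(x) = s(t(x)). Computing each image: s(t(A)) = s(D) = D, s(t(B)) = s(I) = B, s(t(C)) = s(F) = J, s(t(D)) = s(G) = E, s(t(E)) = s(C) = F, s(t(F)) = s(H) = I, s(t(G)) = s(J) = C, s(t(H)) = s(A) = H, s(t(I)) = s(B) = G, s(t(J)) = s(K) = A, s(t(K)) = s(E) = K.
Hence s ∘ t = [D B J E F I C H G A K].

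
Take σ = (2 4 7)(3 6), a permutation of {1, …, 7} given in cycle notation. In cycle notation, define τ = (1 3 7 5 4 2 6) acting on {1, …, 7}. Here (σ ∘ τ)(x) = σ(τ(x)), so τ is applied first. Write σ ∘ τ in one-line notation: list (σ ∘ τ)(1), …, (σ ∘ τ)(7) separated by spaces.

6 3 2 4 7 1 5

For each element, apply τ then σ: 1 → 3 → 6; 2 → 6 → 3; 3 → 7 → 2; 4 → 2 → 4; 5 → 4 → 7; 6 → 1 → 1; 7 → 5 → 5.
So σ ∘ τ in one-line form is 6 3 2 4 7 1 5.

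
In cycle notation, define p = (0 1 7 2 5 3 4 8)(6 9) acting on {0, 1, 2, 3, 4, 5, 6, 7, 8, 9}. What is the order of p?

The disjoint cycles have lengths 8, 2.
The order is lcm(8, 2) = 8.

8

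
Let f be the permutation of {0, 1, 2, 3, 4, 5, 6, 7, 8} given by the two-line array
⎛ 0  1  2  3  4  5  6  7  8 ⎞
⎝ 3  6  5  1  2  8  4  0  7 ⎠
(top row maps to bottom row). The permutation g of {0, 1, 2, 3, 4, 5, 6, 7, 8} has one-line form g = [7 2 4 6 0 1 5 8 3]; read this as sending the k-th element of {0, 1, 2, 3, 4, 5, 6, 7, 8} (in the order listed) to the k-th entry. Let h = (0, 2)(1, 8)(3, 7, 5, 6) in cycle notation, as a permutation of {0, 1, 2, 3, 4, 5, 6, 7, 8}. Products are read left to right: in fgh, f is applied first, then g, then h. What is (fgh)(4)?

(fgh)(4) = h(g(f(4))). f(4) = 2, then g(2) = 4, then h(4) = 4, so the result is 4.

4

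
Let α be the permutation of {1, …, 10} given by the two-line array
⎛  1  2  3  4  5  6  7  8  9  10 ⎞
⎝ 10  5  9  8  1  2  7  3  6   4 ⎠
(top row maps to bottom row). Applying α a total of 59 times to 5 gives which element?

Tracing 5 → 1 → … returns to 5 after 9 steps, so 5 lies in a 9-cycle (1 10 4 8 3 9 6 2 5).
Powers repeat with period 9 on this cycle, and 59 mod 9 = 5, so α^59(5) = α^5(5).
Stepping 5 places around the cycle: 5 → 1 → 10 → 4 → 8 → 3.

3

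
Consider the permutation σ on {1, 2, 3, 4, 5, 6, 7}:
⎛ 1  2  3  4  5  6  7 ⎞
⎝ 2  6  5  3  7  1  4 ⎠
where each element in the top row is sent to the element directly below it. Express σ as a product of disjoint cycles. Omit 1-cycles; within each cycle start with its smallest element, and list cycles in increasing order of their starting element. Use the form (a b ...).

From 1: 1 → 2 → 6 → 1, closing the cycle (1 2 6).
Continuing from each remaining unvisited element yields (1 2 6)(3 5 7 4).

(1 2 6)(3 5 7 4)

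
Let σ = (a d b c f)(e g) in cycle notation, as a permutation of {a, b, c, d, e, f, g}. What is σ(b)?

b appears in (a d b c f); the next entry (wrapping around) is c.

c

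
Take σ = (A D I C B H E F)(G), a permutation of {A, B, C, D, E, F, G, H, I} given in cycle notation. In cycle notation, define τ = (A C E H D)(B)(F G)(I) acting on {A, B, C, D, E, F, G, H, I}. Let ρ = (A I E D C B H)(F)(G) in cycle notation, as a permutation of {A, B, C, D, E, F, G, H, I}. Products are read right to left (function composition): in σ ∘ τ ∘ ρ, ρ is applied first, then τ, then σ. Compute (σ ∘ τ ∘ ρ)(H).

(σ ∘ τ ∘ ρ)(H) = σ(τ(ρ(H))). ρ(H) = A, then τ(A) = C, then σ(C) = B, so the result is B.

B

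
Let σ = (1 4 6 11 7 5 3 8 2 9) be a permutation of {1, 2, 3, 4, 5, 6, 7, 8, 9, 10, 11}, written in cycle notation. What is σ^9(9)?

9 lies in the 10-cycle (1 4 6 11 7 5 3 8 2 9).
Advancing 9 steps from 9: 9 → 1 → 4 → 6 → 11 → 7 → 5 → 3 → 8 → 2.

2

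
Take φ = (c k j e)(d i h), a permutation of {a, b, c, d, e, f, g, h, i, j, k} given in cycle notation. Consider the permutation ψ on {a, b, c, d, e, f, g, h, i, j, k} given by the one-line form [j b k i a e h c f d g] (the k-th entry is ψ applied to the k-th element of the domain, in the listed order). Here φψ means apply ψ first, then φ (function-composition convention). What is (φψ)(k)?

(φψ)(k) = φ(ψ(k)). ψ(k) = g, then φ(g) = g. So (φψ)(k) = g.

g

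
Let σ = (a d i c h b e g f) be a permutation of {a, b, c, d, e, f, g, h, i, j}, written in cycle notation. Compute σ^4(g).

i

g lies in the 9-cycle (a d i c h b e g f).
Advancing 4 steps from g: g → f → a → d → i.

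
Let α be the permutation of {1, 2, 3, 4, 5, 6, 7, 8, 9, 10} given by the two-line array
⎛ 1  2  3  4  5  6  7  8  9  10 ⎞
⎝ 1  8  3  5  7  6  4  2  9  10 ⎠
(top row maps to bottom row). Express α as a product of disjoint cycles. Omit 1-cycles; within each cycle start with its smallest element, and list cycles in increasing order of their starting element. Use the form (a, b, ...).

(2, 8)(4, 5, 7)

Start at 2 and follow images: 2 → 8 → 2, giving the cycle (2, 8).
Continuing from each remaining unvisited element yields (2, 8)(4, 5, 7).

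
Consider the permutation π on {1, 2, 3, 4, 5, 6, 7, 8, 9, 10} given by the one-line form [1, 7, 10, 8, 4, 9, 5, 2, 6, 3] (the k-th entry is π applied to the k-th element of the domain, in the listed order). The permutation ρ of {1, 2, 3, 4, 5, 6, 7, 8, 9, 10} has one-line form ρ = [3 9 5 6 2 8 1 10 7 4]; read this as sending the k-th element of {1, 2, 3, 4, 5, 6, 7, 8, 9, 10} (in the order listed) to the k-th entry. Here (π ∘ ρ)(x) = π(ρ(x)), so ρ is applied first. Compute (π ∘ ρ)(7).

ρ(7) = 1, then π(1) = 1; composing gives (π ∘ ρ)(7) = 1.

1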